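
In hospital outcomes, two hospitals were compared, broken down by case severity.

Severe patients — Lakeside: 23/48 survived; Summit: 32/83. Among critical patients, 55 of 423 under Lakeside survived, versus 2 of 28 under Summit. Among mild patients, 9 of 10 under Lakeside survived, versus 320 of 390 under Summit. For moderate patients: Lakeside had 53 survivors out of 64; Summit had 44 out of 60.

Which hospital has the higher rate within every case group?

Lakeside

Severe: Lakeside 23/48 = 47.9%, Summit 32/83 = 38.6% → Lakeside
Critical: Lakeside 55/423 = 13.0%, Summit 2/28 = 7.1% → Lakeside
Mild: Lakeside 9/10 = 90.0%, Summit 320/390 = 82.1% → Lakeside
Moderate: Lakeside 53/64 = 82.8%, Summit 44/60 = 73.3% → Lakeside
Lakeside has the higher rate in all 4 groups.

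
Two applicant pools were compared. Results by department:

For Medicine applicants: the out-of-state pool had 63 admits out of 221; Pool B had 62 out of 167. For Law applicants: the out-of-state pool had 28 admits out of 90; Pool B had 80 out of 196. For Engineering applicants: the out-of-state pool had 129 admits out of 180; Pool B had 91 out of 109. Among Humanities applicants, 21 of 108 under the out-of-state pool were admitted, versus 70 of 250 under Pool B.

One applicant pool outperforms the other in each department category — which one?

Pool B

Medicine: the out-of-state pool 63/221 = 28.5%, Pool B 62/167 = 37.1% → Pool B
Law: the out-of-state pool 28/90 = 31.1%, Pool B 80/196 = 40.8% → Pool B
Engineering: the out-of-state pool 129/180 = 71.7%, Pool B 91/109 = 83.5% → Pool B
Humanities: the out-of-state pool 21/108 = 19.4%, Pool B 70/250 = 28.0% → Pool B
Pool B has the higher rate in all 4 groups.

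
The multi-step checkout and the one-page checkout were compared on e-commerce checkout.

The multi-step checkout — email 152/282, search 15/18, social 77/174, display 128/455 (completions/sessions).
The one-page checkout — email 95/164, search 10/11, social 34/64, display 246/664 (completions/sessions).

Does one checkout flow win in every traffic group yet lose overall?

Email: the multi-step checkout 152/282 = 53.9%, the one-page checkout 95/164 = 57.9% → the one-page checkout
Search: the multi-step checkout 15/18 = 83.3%, the one-page checkout 10/11 = 90.9% → the one-page checkout
Social: the multi-step checkout 77/174 = 44.3%, the one-page checkout 34/64 = 53.1% → the one-page checkout
Display: the multi-step checkout 128/455 = 28.1%, the one-page checkout 246/664 = 37.0% → the one-page checkout
Overall: the multi-step checkout 372/929 = 40.0%, the one-page checkout 385/903 = 42.6% → the one-page checkout
The one-page checkout wins overall and in every traffic group — no reversal.

No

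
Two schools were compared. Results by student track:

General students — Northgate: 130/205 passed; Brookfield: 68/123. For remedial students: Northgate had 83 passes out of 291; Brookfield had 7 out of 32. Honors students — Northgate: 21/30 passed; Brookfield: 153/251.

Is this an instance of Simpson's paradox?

General: Northgate 130/205 = 63.4%, Brookfield 68/123 = 55.3% → Northgate
Remedial: Northgate 83/291 = 28.5%, Brookfield 7/32 = 21.9% → Northgate
Honors: Northgate 21/30 = 70.0%, Brookfield 153/251 = 61.0% → Northgate
Overall: Northgate 234/526 = 44.5%, Brookfield 228/406 = 56.2% → Brookfield
Northgate wins each student group but Brookfield wins overall — the comparison reverses. Northgate's students skew toward remedial, which has a lower base rate.

Yes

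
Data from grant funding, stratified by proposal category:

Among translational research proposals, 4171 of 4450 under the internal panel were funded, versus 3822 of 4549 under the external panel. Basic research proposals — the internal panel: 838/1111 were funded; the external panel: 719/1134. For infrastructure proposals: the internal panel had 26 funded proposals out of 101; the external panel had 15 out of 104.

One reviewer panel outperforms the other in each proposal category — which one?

the internal panel

Translational research: the internal panel 4171/4450 = 93.7%, the external panel 3822/4549 = 84.0% → the internal panel
Basic research: the internal panel 838/1111 = 75.4%, the external panel 719/1134 = 63.4% → the internal panel
Infrastructure: the internal panel 26/101 = 25.7%, the external panel 15/104 = 14.4% → the internal panel
The internal panel has the higher rate in all 3 groups.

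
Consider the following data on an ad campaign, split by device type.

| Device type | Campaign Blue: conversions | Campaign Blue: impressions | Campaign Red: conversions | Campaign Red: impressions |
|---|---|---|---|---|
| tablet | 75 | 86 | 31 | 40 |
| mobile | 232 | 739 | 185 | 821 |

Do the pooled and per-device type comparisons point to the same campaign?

Tablet: Campaign Blue 75/86 = 87.2%, Campaign Red 31/40 = 77.5% → Campaign Blue
Mobile: Campaign Blue 232/739 = 31.4%, Campaign Red 185/821 = 22.5% → Campaign Blue
Overall: Campaign Blue 307/825 = 37.2%, Campaign Red 216/861 = 25.1% → Campaign Blue
Campaign Blue wins overall and in every device group — no reversal.

Yes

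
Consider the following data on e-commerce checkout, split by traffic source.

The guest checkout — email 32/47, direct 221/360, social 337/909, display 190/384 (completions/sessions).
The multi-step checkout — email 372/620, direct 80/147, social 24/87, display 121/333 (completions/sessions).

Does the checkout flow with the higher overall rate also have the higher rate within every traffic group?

Email: the guest checkout 32/47 = 68.1%, the multi-step checkout 372/620 = 60.0% → the guest checkout
Direct: the guest checkout 221/360 = 61.4%, the multi-step checkout 80/147 = 54.4% → the guest checkout
Social: the guest checkout 337/909 = 37.1%, the multi-step checkout 24/87 = 27.6% → the guest checkout
Display: the guest checkout 190/384 = 49.5%, the multi-step checkout 121/333 = 36.3% → the guest checkout
Overall: the guest checkout 780/1700 = 45.9%, the multi-step checkout 597/1187 = 50.3% → the multi-step checkout
The guest checkout wins each traffic group but the multi-step checkout wins overall — the comparison reverses. The guest checkout's sessions skew toward social, which has a lower base rate.

No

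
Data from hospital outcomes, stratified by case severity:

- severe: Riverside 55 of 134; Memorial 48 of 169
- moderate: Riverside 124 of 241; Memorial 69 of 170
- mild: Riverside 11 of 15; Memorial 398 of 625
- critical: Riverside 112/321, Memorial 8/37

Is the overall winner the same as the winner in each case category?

No

Severe: Riverside 55/134 = 41.0%, Memorial 48/169 = 28.4% → Riverside
Moderate: Riverside 124/241 = 51.5%, Memorial 69/170 = 40.6% → Riverside
Mild: Riverside 11/15 = 73.3%, Memorial 398/625 = 63.7% → Riverside
Critical: Riverside 112/321 = 34.9%, Memorial 8/37 = 21.6% → Riverside
Overall: Riverside 302/711 = 42.5%, Memorial 523/1001 = 52.2% → Memorial
Riverside wins each case group but Memorial wins overall — the comparison reverses. Riverside's patients skew toward critical, which has a lower base rate.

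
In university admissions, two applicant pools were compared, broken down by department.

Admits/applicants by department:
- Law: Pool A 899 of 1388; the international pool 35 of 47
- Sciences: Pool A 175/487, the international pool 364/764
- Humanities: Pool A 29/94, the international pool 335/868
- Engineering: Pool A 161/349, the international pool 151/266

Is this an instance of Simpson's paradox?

Law: Pool A 899/1388 = 64.8%, the international pool 35/47 = 74.5% → the international pool
Sciences: Pool A 175/487 = 35.9%, the international pool 364/764 = 47.6% → the international pool
Humanities: Pool A 29/94 = 30.9%, the international pool 335/868 = 38.6% → the international pool
Engineering: Pool A 161/349 = 46.1%, the international pool 151/266 = 56.8% → the international pool
Overall: Pool A 1264/2318 = 54.5%, the international pool 885/1945 = 45.5% → Pool A
The international pool wins each department group but Pool A wins overall — the comparison reverses. The international pool's applicants skew toward Humanities, which has a lower base rate.

Yes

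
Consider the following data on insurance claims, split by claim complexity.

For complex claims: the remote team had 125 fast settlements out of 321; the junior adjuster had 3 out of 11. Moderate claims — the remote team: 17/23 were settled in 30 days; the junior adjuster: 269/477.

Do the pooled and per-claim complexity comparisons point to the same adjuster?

No

Complex: the remote team 125/321 = 38.9%, the junior adjuster 3/11 = 27.3% → the remote team
Moderate: the remote team 17/23 = 73.9%, the junior adjuster 269/477 = 56.4% → the remote team
Overall: the remote team 142/344 = 41.3%, the junior adjuster 272/488 = 55.7% → the junior adjuster
The remote team wins each claim group but the junior adjuster wins overall — the comparison reverses. The remote team's claims skew toward complex, which has a lower base rate.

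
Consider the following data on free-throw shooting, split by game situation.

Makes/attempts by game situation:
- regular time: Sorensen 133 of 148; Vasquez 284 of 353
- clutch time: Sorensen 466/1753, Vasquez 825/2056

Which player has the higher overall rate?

Regular time: Sorensen 133/148 = 89.9%, Vasquez 284/353 = 80.5% → Sorensen
Clutch time: Sorensen 466/1753 = 26.6%, Vasquez 825/2056 = 40.1% → Vasquez
Overall: Sorensen 599/1901 = 31.5%, Vasquez 1109/2409 = 46.0% → Vasquez
(Neither sweeps every game group, but Vasquez has the higher pooled rate.)

Vasquez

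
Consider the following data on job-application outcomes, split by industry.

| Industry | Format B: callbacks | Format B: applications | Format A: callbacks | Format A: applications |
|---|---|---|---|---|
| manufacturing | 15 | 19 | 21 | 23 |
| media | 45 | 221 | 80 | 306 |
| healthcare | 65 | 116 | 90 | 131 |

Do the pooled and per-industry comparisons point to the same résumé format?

Yes

Manufacturing: Format B 15/19 = 78.9%, Format A 21/23 = 91.3% → Format A
Media: Format B 45/221 = 20.4%, Format A 80/306 = 26.1% → Format A
Healthcare: Format B 65/116 = 56.0%, Format A 90/131 = 68.7% → Format A
Overall: Format B 125/356 = 35.1%, Format A 191/460 = 41.5% → Format A
Format A wins overall and in every industry group — no reversal.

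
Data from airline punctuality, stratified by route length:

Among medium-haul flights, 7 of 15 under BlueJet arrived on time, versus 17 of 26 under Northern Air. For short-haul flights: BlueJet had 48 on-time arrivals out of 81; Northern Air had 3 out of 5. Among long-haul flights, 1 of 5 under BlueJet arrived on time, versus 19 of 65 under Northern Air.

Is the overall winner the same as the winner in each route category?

Medium-haul: BlueJet 7/15 = 46.7%, Northern Air 17/26 = 65.4% → Northern Air
Short-haul: BlueJet 48/81 = 59.3%, Northern Air 3/5 = 60.0% → Northern Air
Long-haul: BlueJet 1/5 = 20.0%, Northern Air 19/65 = 29.2% → Northern Air
Overall: BlueJet 56/101 = 55.4%, Northern Air 39/96 = 40.6% → BlueJet
Northern Air wins each route group but BlueJet wins overall — the comparison reverses. Northern Air's flights skew toward long-haul, which has a lower base rate.

No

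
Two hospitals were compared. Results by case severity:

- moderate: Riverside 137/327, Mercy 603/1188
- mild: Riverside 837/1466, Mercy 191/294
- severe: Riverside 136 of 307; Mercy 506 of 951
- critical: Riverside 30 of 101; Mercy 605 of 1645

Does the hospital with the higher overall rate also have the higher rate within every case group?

No

Moderate: Riverside 137/327 = 41.9%, Mercy 603/1188 = 50.8% → Mercy
Mild: Riverside 837/1466 = 57.1%, Mercy 191/294 = 65.0% → Mercy
Severe: Riverside 136/307 = 44.3%, Mercy 506/951 = 53.2% → Mercy
Critical: Riverside 30/101 = 29.7%, Mercy 605/1645 = 36.8% → Mercy
Overall: Riverside 1140/2201 = 51.8%, Mercy 1905/4078 = 46.7% → Riverside
Mercy wins each case group but Riverside wins overall — the comparison reverses. Mercy's patients skew toward critical, which has a lower base rate.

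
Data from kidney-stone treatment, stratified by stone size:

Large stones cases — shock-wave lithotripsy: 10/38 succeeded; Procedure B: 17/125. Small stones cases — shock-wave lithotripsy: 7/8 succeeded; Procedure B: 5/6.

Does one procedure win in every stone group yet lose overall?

Large stones: shock-wave lithotripsy 10/38 = 26.3%, Procedure B 17/125 = 13.6% → shock-wave lithotripsy
Small stones: shock-wave lithotripsy 7/8 = 87.5%, Procedure B 5/6 = 83.3% → shock-wave lithotripsy
Overall: shock-wave lithotripsy 17/46 = 37.0%, Procedure B 22/131 = 16.8% → shock-wave lithotripsy
Shock-wave lithotripsy wins overall and in every stone group — no reversal.

No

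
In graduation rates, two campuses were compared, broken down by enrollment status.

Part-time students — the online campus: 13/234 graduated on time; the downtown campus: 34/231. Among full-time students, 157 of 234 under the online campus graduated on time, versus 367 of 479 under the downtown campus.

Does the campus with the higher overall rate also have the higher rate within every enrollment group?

Yes

Part-time: the online campus 13/234 = 5.6%, the downtown campus 34/231 = 14.7% → the downtown campus
Full-time: the online campus 157/234 = 67.1%, the downtown campus 367/479 = 76.6% → the downtown campus
Overall: the online campus 170/468 = 36.3%, the downtown campus 401/710 = 56.5% → the downtown campus
The downtown campus wins overall and in every enrollment group — no reversal.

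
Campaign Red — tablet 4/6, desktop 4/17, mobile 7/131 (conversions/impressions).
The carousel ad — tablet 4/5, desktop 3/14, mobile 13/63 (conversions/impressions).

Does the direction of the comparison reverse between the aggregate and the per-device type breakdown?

Tablet: Campaign Red 4/6 = 66.7%, the carousel ad 4/5 = 80.0% → the carousel ad
Desktop: Campaign Red 4/17 = 23.5%, the carousel ad 3/14 = 21.4% → Campaign Red
Mobile: Campaign Red 7/131 = 5.3%, the carousel ad 13/63 = 20.6% → the carousel ad
Overall: Campaign Red 15/154 = 9.7%, the carousel ad 20/82 = 24.4% → the carousel ad
Neither sweeps: Campaign Red wins 1 of 3 groups, the carousel ad wins 2. The carousel ad wins overall but not every group — no Simpson reversal.

No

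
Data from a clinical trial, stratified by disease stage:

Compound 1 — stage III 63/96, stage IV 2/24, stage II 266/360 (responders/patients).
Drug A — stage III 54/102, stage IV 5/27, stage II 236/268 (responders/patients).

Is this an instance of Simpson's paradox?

Stage III: Compound 1 63/96 = 65.6%, Drug A 54/102 = 52.9% → Compound 1
Stage IV: Compound 1 2/24 = 8.3%, Drug A 5/27 = 18.5% → Drug A
Stage II: Compound 1 266/360 = 73.9%, Drug A 236/268 = 88.1% → Drug A
Overall: Compound 1 331/480 = 69.0%, Drug A 295/397 = 74.3% → Drug A
Neither sweeps: Compound 1 wins 1 of 3 groups, Drug A wins 2. Drug A wins overall but not every group — no Simpson reversal.

No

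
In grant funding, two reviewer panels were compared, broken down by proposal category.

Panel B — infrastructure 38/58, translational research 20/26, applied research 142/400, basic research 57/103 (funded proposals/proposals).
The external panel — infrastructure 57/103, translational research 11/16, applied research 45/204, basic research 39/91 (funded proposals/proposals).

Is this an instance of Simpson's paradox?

Infrastructure: Panel B 38/58 = 65.5%, the external panel 57/103 = 55.3% → Panel B
Translational research: Panel B 20/26 = 76.9%, the external panel 11/16 = 68.8% → Panel B
Applied research: Panel B 142/400 = 35.5%, the external panel 45/204 = 22.1% → Panel B
Basic research: Panel B 57/103 = 55.3%, the external panel 39/91 = 42.9% → Panel B
Overall: Panel B 257/587 = 43.8%, the external panel 152/414 = 36.7% → Panel B
Panel B wins overall and in every proposal group — no reversal.

No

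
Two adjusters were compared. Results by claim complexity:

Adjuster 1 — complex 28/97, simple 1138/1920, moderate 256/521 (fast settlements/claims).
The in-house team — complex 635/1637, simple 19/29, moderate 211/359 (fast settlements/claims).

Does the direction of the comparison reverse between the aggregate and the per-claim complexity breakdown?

Yes

Complex: Adjuster 1 28/97 = 28.9%, the in-house team 635/1637 = 38.8% → the in-house team
Simple: Adjuster 1 1138/1920 = 59.3%, the in-house team 19/29 = 65.5% → the in-house team
Moderate: Adjuster 1 256/521 = 49.1%, the in-house team 211/359 = 58.8% → the in-house team
Overall: Adjuster 1 1422/2538 = 56.0%, the in-house team 865/2025 = 42.7% → Adjuster 1
The in-house team wins each claim group but Adjuster 1 wins overall — the comparison reverses. The in-house team's claims skew toward complex, which has a lower base rate.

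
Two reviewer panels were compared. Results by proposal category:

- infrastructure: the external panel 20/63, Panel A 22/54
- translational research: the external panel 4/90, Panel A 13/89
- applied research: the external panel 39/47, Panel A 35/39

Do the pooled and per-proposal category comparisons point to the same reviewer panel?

Infrastructure: the external panel 20/63 = 31.7%, Panel A 22/54 = 40.7% → Panel A
Translational research: the external panel 4/90 = 4.4%, Panel A 13/89 = 14.6% → Panel A
Applied research: the external panel 39/47 = 83.0%, Panel A 35/39 = 89.7% → Panel A
Overall: the external panel 63/200 = 31.5%, Panel A 70/182 = 38.5% → Panel A
Panel A wins overall and in every proposal group — no reversal.

Yes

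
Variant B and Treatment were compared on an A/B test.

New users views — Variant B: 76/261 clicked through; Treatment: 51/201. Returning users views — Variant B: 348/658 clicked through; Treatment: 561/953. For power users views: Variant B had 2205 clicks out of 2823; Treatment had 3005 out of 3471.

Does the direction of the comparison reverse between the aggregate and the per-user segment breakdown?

No

New users: Variant B 76/261 = 29.1%, Treatment 51/201 = 25.4% → Variant B
Returning users: Variant B 348/658 = 52.9%, Treatment 561/953 = 58.9% → Treatment
Power users: Variant B 2205/2823 = 78.1%, Treatment 3005/3471 = 86.6% → Treatment
Overall: Variant B 2629/3742 = 70.3%, Treatment 3617/4625 = 78.2% → Treatment
Neither sweeps: Variant B wins 1 of 3 groups, Treatment wins 2. Treatment wins overall but not every group — no Simpson reversal.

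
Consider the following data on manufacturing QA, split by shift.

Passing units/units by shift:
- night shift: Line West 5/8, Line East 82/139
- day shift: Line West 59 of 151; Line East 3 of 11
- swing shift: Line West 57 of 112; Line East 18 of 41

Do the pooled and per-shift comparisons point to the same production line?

Night shift: Line West 5/8 = 62.5%, Line East 82/139 = 59.0% → Line West
Day shift: Line West 59/151 = 39.1%, Line East 3/11 = 27.3% → Line West
Swing shift: Line West 57/112 = 50.9%, Line East 18/41 = 43.9% → Line West
Overall: Line West 121/271 = 44.6%, Line East 103/191 = 53.9% → Line East
Line West wins each shift group but Line East wins overall — the comparison reverses. Line West's units skew toward day shift, which has a lower base rate.

No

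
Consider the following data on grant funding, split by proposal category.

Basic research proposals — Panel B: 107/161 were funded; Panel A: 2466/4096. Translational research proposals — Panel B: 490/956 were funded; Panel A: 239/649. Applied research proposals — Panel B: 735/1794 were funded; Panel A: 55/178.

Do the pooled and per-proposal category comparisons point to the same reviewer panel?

No

Basic research: Panel B 107/161 = 66.5%, Panel A 2466/4096 = 60.2% → Panel B
Translational research: Panel B 490/956 = 51.3%, Panel A 239/649 = 36.8% → Panel B
Applied research: Panel B 735/1794 = 41.0%, Panel A 55/178 = 30.9% → Panel B
Overall: Panel B 1332/2911 = 45.8%, Panel A 2760/4923 = 56.1% → Panel A
Panel B wins each proposal group but Panel A wins overall — the comparison reverses. Panel B's proposals skew toward applied research, which has a lower base rate.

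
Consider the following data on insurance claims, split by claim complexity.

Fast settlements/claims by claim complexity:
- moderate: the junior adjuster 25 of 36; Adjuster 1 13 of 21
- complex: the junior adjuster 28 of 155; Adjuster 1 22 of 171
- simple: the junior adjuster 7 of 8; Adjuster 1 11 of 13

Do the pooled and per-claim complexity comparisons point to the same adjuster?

Moderate: the junior adjuster 25/36 = 69.4%, Adjuster 1 13/21 = 61.9% → the junior adjuster
Complex: the junior adjuster 28/155 = 18.1%, Adjuster 1 22/171 = 12.9% → the junior adjuster
Simple: the junior adjuster 7/8 = 87.5%, Adjuster 1 11/13 = 84.6% → the junior adjuster
Overall: the junior adjuster 60/199 = 30.2%, Adjuster 1 46/205 = 22.4% → the junior adjuster
The junior adjuster wins overall and in every claim group — no reversal.

Yes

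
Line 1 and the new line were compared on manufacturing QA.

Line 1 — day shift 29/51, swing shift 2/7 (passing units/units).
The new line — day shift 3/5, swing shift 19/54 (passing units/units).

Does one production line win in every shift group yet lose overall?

Yes

Day shift: Line 1 29/51 = 56.9%, the new line 3/5 = 60.0% → the new line
Swing shift: Line 1 2/7 = 28.6%, the new line 19/54 = 35.2% → the new line
Overall: Line 1 31/58 = 53.4%, the new line 22/59 = 37.3% → Line 1
The new line wins each shift group but Line 1 wins overall — the comparison reverses. The new line's units skew toward swing shift, which has a lower base rate.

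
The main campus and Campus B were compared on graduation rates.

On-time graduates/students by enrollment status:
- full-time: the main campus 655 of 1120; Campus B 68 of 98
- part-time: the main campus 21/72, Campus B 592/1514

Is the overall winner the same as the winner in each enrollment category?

Full-time: the main campus 655/1120 = 58.5%, Campus B 68/98 = 69.4% → Campus B
Part-time: the main campus 21/72 = 29.2%, Campus B 592/1514 = 39.1% → Campus B
Overall: the main campus 676/1192 = 56.7%, Campus B 660/1612 = 40.9% → the main campus
Campus B wins each enrollment group but the main campus wins overall — the comparison reverses. Campus B's students skew toward part-time, which has a lower base rate.

No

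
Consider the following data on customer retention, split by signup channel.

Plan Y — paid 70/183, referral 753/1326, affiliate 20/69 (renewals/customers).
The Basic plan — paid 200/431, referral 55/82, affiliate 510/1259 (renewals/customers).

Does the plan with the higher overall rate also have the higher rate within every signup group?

No

Paid: Plan Y 70/183 = 38.3%, the Basic plan 200/431 = 46.4% → the Basic plan
Referral: Plan Y 753/1326 = 56.8%, the Basic plan 55/82 = 67.1% → the Basic plan
Affiliate: Plan Y 20/69 = 29.0%, the Basic plan 510/1259 = 40.5% → the Basic plan
Overall: Plan Y 843/1578 = 53.4%, the Basic plan 765/1772 = 43.2% → Plan Y
The Basic plan wins each signup group but Plan Y wins overall — the comparison reverses. The Basic plan's customers skew toward affiliate, which has a lower base rate.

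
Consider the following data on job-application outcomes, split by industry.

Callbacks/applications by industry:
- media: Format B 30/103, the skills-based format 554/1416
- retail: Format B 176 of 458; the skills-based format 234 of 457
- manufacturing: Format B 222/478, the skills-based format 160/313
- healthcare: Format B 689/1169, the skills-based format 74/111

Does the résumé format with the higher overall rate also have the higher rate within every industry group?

Media: Format B 30/103 = 29.1%, the skills-based format 554/1416 = 39.1% → the skills-based format
Retail: Format B 176/458 = 38.4%, the skills-based format 234/457 = 51.2% → the skills-based format
Manufacturing: Format B 222/478 = 46.4%, the skills-based format 160/313 = 51.1% → the skills-based format
Healthcare: Format B 689/1169 = 58.9%, the skills-based format 74/111 = 66.7% → the skills-based format
Overall: Format B 1117/2208 = 50.6%, the skills-based format 1022/2297 = 44.5% → Format B
The skills-based format wins each industry group but Format B wins overall — the comparison reverses. The skills-based format's applications skew toward media, which has a lower base rate.

No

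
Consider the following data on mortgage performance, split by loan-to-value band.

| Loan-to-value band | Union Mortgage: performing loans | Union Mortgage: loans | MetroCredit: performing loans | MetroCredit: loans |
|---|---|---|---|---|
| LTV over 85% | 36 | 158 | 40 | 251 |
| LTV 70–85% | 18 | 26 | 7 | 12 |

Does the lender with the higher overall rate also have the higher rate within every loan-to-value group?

LTV over 85%: Union Mortgage 36/158 = 22.8%, MetroCredit 40/251 = 15.9% → Union Mortgage
LTV 70–85%: Union Mortgage 18/26 = 69.2%, MetroCredit 7/12 = 58.3% → Union Mortgage
Overall: Union Mortgage 54/184 = 29.3%, MetroCredit 47/263 = 17.9% → Union Mortgage
Union Mortgage wins overall and in every loan-to-value group — no reversal.

Yes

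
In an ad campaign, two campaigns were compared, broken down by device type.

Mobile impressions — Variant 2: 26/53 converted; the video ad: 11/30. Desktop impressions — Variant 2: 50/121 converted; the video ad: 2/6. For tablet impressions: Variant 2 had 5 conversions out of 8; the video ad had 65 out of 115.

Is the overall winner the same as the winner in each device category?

Mobile: Variant 2 26/53 = 49.1%, the video ad 11/30 = 36.7% → Variant 2
Desktop: Variant 2 50/121 = 41.3%, the video ad 2/6 = 33.3% → Variant 2
Tablet: Variant 2 5/8 = 62.5%, the video ad 65/115 = 56.5% → Variant 2
Overall: Variant 2 81/182 = 44.5%, the video ad 78/151 = 51.7% → the video ad
Variant 2 wins each device group but the video ad wins overall — the comparison reverses. Variant 2's impressions skew toward desktop, which has a lower base rate.

No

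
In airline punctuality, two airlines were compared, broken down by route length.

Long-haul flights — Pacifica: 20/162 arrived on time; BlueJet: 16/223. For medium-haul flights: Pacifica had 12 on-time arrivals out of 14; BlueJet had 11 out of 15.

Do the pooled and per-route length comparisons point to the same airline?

Long-haul: Pacifica 20/162 = 12.3%, BlueJet 16/223 = 7.2% → Pacifica
Medium-haul: Pacifica 12/14 = 85.7%, BlueJet 11/15 = 73.3% → Pacifica
Overall: Pacifica 32/176 = 18.2%, BlueJet 27/238 = 11.3% → Pacifica
Pacifica wins overall and in every route group — no reversal.

Yes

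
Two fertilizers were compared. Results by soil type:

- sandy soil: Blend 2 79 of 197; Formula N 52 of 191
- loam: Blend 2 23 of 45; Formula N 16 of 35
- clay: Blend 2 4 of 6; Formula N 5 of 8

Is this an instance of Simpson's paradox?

No

Sandy soil: Blend 2 79/197 = 40.1%, Formula N 52/191 = 27.2% → Blend 2
Loam: Blend 2 23/45 = 51.1%, Formula N 16/35 = 45.7% → Blend 2
Clay: Blend 2 4/6 = 66.7%, Formula N 5/8 = 62.5% → Blend 2
Overall: Blend 2 106/248 = 42.7%, Formula N 73/234 = 31.2% → Blend 2
Blend 2 wins overall and in every soil group — no reversal.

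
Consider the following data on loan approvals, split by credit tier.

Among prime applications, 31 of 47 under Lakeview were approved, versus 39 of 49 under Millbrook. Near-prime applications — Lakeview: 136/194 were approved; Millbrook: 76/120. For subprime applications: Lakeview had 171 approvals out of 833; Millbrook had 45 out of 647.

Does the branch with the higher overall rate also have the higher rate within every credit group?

Prime: Lakeview 31/47 = 66.0%, Millbrook 39/49 = 79.6% → Millbrook
Near-prime: Lakeview 136/194 = 70.1%, Millbrook 76/120 = 63.3% → Lakeview
Subprime: Lakeview 171/833 = 20.5%, Millbrook 45/647 = 7.0% → Lakeview
Overall: Lakeview 338/1074 = 31.5%, Millbrook 160/816 = 19.6% → Lakeview
Neither sweeps: Lakeview wins 2 of 3 groups, Millbrook wins 1. Lakeview wins overall but not every group — no Simpson reversal.

No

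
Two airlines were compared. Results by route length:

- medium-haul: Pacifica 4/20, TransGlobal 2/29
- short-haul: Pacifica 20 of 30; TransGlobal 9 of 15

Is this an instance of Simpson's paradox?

Medium-haul: Pacifica 4/20 = 20.0%, TransGlobal 2/29 = 6.9% → Pacifica
Short-haul: Pacifica 20/30 = 66.7%, TransGlobal 9/15 = 60.0% → Pacifica
Overall: Pacifica 24/50 = 48.0%, TransGlobal 11/44 = 25.0% → Pacifica
Pacifica wins overall and in every route group — no reversal.

No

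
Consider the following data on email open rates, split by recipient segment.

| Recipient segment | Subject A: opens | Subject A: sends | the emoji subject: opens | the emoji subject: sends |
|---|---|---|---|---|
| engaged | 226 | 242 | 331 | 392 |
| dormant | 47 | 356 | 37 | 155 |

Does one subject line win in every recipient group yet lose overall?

Engaged: Subject A 226/242 = 93.4%, the emoji subject 331/392 = 84.4% → Subject A
Dormant: Subject A 47/356 = 13.2%, the emoji subject 37/155 = 23.9% → the emoji subject
Overall: Subject A 273/598 = 45.7%, the emoji subject 368/547 = 67.3% → the emoji subject
Neither sweeps: Subject A wins 1 of 2 groups, the emoji subject wins 1. The emoji subject wins overall but not every group — no Simpson reversal.

No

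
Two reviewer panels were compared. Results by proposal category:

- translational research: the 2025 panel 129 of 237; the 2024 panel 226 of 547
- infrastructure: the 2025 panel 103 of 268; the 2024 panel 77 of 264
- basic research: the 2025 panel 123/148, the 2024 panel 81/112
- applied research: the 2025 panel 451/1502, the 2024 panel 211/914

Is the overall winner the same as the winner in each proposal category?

Yes

Translational research: the 2025 panel 129/237 = 54.4%, the 2024 panel 226/547 = 41.3% → the 2025 panel
Infrastructure: the 2025 panel 103/268 = 38.4%, the 2024 panel 77/264 = 29.2% → the 2025 panel
Basic research: the 2025 panel 123/148 = 83.1%, the 2024 panel 81/112 = 72.3% → the 2025 panel
Applied research: the 2025 panel 451/1502 = 30.0%, the 2024 panel 211/914 = 23.1% → the 2025 panel
Overall: the 2025 panel 806/2155 = 37.4%, the 2024 panel 595/1837 = 32.4% → the 2025 panel
The 2025 panel wins overall and in every proposal group — no reversal.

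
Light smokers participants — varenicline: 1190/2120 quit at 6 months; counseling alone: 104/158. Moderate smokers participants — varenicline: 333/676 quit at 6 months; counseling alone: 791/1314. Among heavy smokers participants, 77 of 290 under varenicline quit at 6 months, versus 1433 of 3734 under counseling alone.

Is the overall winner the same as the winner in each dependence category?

No

Light smokers: varenicline 1190/2120 = 56.1%, counseling alone 104/158 = 65.8% → counseling alone
Moderate smokers: varenicline 333/676 = 49.3%, counseling alone 791/1314 = 60.2% → counseling alone
Heavy smokers: varenicline 77/290 = 26.6%, counseling alone 1433/3734 = 38.4% → counseling alone
Overall: varenicline 1600/3086 = 51.8%, counseling alone 2328/5206 = 44.7% → varenicline
Counseling alone wins each dependence group but varenicline wins overall — the comparison reverses. Counseling alone's participants skew toward heavy smokers, which has a lower base rate.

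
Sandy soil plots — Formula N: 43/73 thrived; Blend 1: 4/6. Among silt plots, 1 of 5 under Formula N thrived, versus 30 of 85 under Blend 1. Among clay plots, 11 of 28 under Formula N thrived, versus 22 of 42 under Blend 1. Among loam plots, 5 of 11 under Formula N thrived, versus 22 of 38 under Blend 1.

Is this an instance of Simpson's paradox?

Yes

Sandy soil: Formula N 43/73 = 58.9%, Blend 1 4/6 = 66.7% → Blend 1
Silt: Formula N 1/5 = 20.0%, Blend 1 30/85 = 35.3% → Blend 1
Clay: Formula N 11/28 = 39.3%, Blend 1 22/42 = 52.4% → Blend 1
Loam: Formula N 5/11 = 45.5%, Blend 1 22/38 = 57.9% → Blend 1
Overall: Formula N 60/117 = 51.3%, Blend 1 78/171 = 45.6% → Formula N
Blend 1 wins each soil group but Formula N wins overall — the comparison reverses. Blend 1's plots skew toward silt, which has a lower base rate.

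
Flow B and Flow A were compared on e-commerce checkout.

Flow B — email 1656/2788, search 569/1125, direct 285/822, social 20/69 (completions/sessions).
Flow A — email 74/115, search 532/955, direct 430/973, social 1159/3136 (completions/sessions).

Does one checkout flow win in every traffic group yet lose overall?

Yes

Email: Flow B 1656/2788 = 59.4%, Flow A 74/115 = 64.3% → Flow A
Search: Flow B 569/1125 = 50.6%, Flow A 532/955 = 55.7% → Flow A
Direct: Flow B 285/822 = 34.7%, Flow A 430/973 = 44.2% → Flow A
Social: Flow B 20/69 = 29.0%, Flow A 1159/3136 = 37.0% → Flow A
Overall: Flow B 2530/4804 = 52.7%, Flow A 2195/5179 = 42.4% → Flow B
Flow A wins each traffic group but Flow B wins overall — the comparison reverses. Flow A's sessions skew toward social, which has a lower base rate.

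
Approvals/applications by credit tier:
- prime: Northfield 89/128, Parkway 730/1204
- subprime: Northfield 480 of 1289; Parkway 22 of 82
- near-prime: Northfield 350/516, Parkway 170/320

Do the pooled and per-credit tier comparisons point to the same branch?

No

Prime: Northfield 89/128 = 69.5%, Parkway 730/1204 = 60.6% → Northfield
Subprime: Northfield 480/1289 = 37.2%, Parkway 22/82 = 26.8% → Northfield
Near-prime: Northfield 350/516 = 67.8%, Parkway 170/320 = 53.1% → Northfield
Overall: Northfield 919/1933 = 47.5%, Parkway 922/1606 = 57.4% → Parkway
Northfield wins each credit group but Parkway wins overall — the comparison reverses. Northfield's applications skew toward subprime, which has a lower base rate.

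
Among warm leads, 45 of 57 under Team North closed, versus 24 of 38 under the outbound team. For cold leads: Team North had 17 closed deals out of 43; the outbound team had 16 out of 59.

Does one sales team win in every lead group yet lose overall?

Warm: Team North 45/57 = 78.9%, the outbound team 24/38 = 63.2% → Team North
Cold: Team North 17/43 = 39.5%, the outbound team 16/59 = 27.1% → Team North
Overall: Team North 62/100 = 62.0%, the outbound team 40/97 = 41.2% → Team North
Team North wins overall and in every lead group — no reversal.

No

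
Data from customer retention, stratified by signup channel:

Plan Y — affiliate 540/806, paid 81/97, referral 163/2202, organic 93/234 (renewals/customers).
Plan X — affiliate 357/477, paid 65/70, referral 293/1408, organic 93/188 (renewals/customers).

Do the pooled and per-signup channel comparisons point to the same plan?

Yes

Affiliate: Plan Y 540/806 = 67.0%, Plan X 357/477 = 74.8% → Plan X
Paid: Plan Y 81/97 = 83.5%, Plan X 65/70 = 92.9% → Plan X
Referral: Plan Y 163/2202 = 7.4%, Plan X 293/1408 = 20.8% → Plan X
Organic: Plan Y 93/234 = 39.7%, Plan X 93/188 = 49.5% → Plan X
Overall: Plan Y 877/3339 = 26.3%, Plan X 808/2143 = 37.7% → Plan X
Plan X wins overall and in every signup group — no reversal.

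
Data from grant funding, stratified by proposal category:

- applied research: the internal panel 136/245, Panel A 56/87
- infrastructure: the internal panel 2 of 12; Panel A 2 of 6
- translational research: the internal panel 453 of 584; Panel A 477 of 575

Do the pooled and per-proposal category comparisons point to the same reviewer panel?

Applied research: the internal panel 136/245 = 55.5%, Panel A 56/87 = 64.4% → Panel A
Infrastructure: the internal panel 2/12 = 16.7%, Panel A 2/6 = 33.3% → Panel A
Translational research: the internal panel 453/584 = 77.6%, Panel A 477/575 = 83.0% → Panel A
Overall: the internal panel 591/841 = 70.3%, Panel A 535/668 = 80.1% → Panel A
Panel A wins overall and in every proposal group — no reversal.

Yes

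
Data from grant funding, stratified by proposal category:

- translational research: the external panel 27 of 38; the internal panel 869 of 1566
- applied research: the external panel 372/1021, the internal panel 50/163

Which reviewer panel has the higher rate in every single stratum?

Translational research: the external panel 27/38 = 71.1%, the internal panel 869/1566 = 55.5% → the external panel
Applied research: the external panel 372/1021 = 36.4%, the internal panel 50/163 = 30.7% → the external panel
The external panel has the higher rate in both groups.

the external panel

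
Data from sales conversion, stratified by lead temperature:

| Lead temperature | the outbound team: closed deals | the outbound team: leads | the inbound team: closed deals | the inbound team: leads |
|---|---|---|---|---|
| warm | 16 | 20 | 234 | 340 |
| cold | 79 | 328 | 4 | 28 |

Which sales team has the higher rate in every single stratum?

Warm: the outbound team 16/20 = 80.0%, the inbound team 234/340 = 68.8% → the outbound team
Cold: the outbound team 79/328 = 24.1%, the inbound team 4/28 = 14.3% → the outbound team
The outbound team has the higher rate in both groups.

the outbound team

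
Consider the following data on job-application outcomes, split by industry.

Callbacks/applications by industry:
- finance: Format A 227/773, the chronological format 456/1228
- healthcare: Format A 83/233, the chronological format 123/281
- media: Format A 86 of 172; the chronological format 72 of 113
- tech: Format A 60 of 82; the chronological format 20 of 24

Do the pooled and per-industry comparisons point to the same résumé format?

Yes

Finance: Format A 227/773 = 29.4%, the chronological format 456/1228 = 37.1% → the chronological format
Healthcare: Format A 83/233 = 35.6%, the chronological format 123/281 = 43.8% → the chronological format
Media: Format A 86/172 = 50.0%, the chronological format 72/113 = 63.7% → the chronological format
Tech: Format A 60/82 = 73.2%, the chronological format 20/24 = 83.3% → the chronological format
Overall: Format A 456/1260 = 36.2%, the chronological format 671/1646 = 40.8% → the chronological format
The chronological format wins overall and in every industry group — no reversal.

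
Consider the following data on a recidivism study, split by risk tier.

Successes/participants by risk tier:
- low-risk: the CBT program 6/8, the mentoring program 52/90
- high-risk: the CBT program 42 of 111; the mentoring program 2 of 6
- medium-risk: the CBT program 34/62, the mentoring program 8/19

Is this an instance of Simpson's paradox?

Yes

Low-risk: the CBT program 6/8 = 75.0%, the mentoring program 52/90 = 57.8% → the CBT program
High-risk: the CBT program 42/111 = 37.8%, the mentoring program 2/6 = 33.3% → the CBT program
Medium-risk: the CBT program 34/62 = 54.8%, the mentoring program 8/19 = 42.1% → the CBT program
Overall: the CBT program 82/181 = 45.3%, the mentoring program 62/115 = 53.9% → the mentoring program
The CBT program wins each risk group but the mentoring program wins overall — the comparison reverses. The CBT program's participants skew toward high-risk, which has a lower base rate.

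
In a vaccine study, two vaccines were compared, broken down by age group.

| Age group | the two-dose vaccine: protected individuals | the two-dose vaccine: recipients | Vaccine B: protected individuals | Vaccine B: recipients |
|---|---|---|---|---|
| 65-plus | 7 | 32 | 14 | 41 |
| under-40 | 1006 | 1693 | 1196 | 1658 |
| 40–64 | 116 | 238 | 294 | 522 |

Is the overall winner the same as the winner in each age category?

Yes

65-plus: the two-dose vaccine 7/32 = 21.9%, Vaccine B 14/41 = 34.1% → Vaccine B
Under-40: the two-dose vaccine 1006/1693 = 59.4%, Vaccine B 1196/1658 = 72.1% → Vaccine B
40–64: the two-dose vaccine 116/238 = 48.7%, Vaccine B 294/522 = 56.3% → Vaccine B
Overall: the two-dose vaccine 1129/1963 = 57.5%, Vaccine B 1504/2221 = 67.7% → Vaccine B
Vaccine B wins overall and in every age group — no reversal.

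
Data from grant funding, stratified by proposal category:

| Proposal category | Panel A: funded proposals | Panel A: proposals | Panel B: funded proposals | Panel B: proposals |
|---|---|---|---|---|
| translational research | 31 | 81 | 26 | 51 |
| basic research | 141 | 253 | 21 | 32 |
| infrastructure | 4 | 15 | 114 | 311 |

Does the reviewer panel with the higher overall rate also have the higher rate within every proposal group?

No

Translational research: Panel A 31/81 = 38.3%, Panel B 26/51 = 51.0% → Panel B
Basic research: Panel A 141/253 = 55.7%, Panel B 21/32 = 65.6% → Panel B
Infrastructure: Panel A 4/15 = 26.7%, Panel B 114/311 = 36.7% → Panel B
Overall: Panel A 176/349 = 50.4%, Panel B 161/394 = 40.9% → Panel A
Panel B wins each proposal group but Panel A wins overall — the comparison reverses. Panel B's proposals skew toward infrastructure, which has a lower base rate.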